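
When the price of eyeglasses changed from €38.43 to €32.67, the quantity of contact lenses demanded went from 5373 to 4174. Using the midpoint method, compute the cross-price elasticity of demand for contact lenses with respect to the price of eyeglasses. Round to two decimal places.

1.55

%ΔQ_x = (4174 − 5373)/[(5373+4174)/2] = -1199/4773.5 ≈ -0.2512.
%ΔP_y = (32.67 − 38.43)/[(38.43+32.67)/2] ≈ -0.1620.
E_xy = -0.2512/-0.1620 ≈ 1.55.
E_xy > 0, so contact lenses and eyeglasses are substitutes.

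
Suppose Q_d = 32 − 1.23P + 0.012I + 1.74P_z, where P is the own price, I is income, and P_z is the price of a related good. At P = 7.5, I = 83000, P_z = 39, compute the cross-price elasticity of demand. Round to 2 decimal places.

0.06

Substituting, Q_d = 32 − 1.23(7.5) + 0.012(83000) + 1.74(39) = 32 − 9.225 + 996 + 67.86 = 1086.635.
∂Q_d/∂P_z = +1.74, so E_xy = 1.74·(39/1086.635) ≈ 0.06.
E_xy > 0: the goods are substitutes.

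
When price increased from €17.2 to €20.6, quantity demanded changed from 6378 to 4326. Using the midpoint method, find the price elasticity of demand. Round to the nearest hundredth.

%Δq = (4326 − 6378)/[(6378 + 4326)/2] = -2052/5352 ≈ -0.3834.
%ΔP = (20.6 − 17.2)/[(17.2 + 20.6)/2] = 3.4/18.9 ≈ 0.1799.
Arc elasticity E = %Δq/%ΔP ≈ -0.3834/0.1799 ≈ -2.13.
|E| > 1: demand is elastic over this range.

-2.13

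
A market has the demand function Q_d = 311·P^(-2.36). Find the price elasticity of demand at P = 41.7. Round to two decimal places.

-2.36

For a Cobb–Douglas (constant-elasticity) form Q_d = A·P^α·…, the elasticity with respect to P equals the exponent α at every point.
Here the exponent on P is -2.36, so the price elasticity of demand is -2.36.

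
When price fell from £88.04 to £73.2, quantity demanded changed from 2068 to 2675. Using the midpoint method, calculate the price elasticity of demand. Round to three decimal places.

%ΔQ = (2675 − 2068)/[(2068 + 2675)/2] = 607/2371.5 ≈ 0.2560.
%Δp = (73.2 − 88.04)/[(88.04 + 73.2)/2] = -14.84/80.62 ≈ -0.1841.
Arc elasticity E = %ΔQ/%Δp ≈ 0.2560/-0.1841 ≈ -1.391.
|E| > 1: demand is elastic over this range.

-1.391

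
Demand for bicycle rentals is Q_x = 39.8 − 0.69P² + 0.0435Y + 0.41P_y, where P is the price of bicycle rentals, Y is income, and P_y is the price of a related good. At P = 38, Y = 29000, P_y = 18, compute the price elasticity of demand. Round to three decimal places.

-6.380

Substituting, Q_x = 39.8 − 0.69(38)² + 0.0435(29000) + 0.41(18) = 39.8 − 996.36 + 1261.5 + 7.38 = 312.32.
∂Q_x/∂P = −2·0.69·P = -52.44, so E_p = -52.44·(38/312.32) ≈ -6.380.
|E_p| > 1: demand is elastic.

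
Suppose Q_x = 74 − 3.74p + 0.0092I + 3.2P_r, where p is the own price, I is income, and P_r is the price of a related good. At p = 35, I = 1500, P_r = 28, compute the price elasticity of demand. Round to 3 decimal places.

-2.815

At the given point, Q_x = 74 − 3.74(35) + 0.0092(1500) + 3.2(28) = 74 − 130.9 + 13.8 + 89.6 = 46.5.
∂Q_x/∂p = −3.74, so E_p = (−3.74)·(35/46.5) ≈ -2.815.
|E_p| > 1: demand is elastic.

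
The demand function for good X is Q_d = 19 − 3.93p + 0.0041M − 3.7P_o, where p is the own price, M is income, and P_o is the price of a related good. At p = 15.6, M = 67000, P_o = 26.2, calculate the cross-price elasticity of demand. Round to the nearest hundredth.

-0.72

Substituting, Q_d = 19 − 3.93(15.6) + 0.0041(67000) − 3.7(26.2) = 19 − 61.308 + 274.7 − 96.94 = 135.452.
∂Q_d/∂P_o = −3.7, so E_xy = -3.7·(26.2/135.452) ≈ -0.72.
E_xy < 0: the goods are complements.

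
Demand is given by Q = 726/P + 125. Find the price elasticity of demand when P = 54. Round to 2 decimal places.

-0.10

At P = 54, Q = 138.4444.
dQ/dP = −726/P² = −0.249.
Point elasticity E = (dQ/dP)·(P/Q) = -0.249 × 54/138.4444 ≈ -0.10.
|E| < 1, so demand is inelastic at this price.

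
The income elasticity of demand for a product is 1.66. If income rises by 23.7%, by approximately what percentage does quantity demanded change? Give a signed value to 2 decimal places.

39.34

%ΔQ ≈ E × %ΔI = (1.66) × (23.7%) ≈ 39.34%.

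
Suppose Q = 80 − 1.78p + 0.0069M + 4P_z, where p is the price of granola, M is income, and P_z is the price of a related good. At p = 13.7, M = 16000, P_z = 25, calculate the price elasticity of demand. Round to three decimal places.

-0.092

Evaluating quantity at (p, M, P_z) gives Q = 80 − 1.78(13.7) + 0.0069(16000) + 4(25) = 80 − 24.386 + 110.4 + 100 = 266.014.
∂Q/∂p = −1.78, so E_p = (−1.78)·(13.7/266.014) ≈ -0.092.
|E_p| < 1: demand is inelastic.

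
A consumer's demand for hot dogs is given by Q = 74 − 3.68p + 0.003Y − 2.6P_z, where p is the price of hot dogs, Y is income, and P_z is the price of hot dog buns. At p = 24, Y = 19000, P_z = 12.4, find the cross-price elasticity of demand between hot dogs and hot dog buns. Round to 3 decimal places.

-3.088

At the given point, Q = 74 − 3.68(24) + 0.003(19000) − 2.6(12.4) = 74 − 88.32 + 57 − 32.24 = 10.44.
∂Q/∂P_z = −2.6, so E_xy = -2.6·(12.4/10.44) ≈ -3.088.
E_xy < 0: the goods are complements.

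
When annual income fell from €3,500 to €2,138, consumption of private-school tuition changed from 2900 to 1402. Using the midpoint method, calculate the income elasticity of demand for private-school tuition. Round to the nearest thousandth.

1.441

%ΔQ = (1402 − 2900)/[(2900+1402)/2] = -1498/2151 ≈ -0.6964.
%ΔM = (2,138 − 3,500)/[(3,500+2,138)/2] = -1362/2819 ≈ -0.4832.
E_I = %ΔQ/%ΔM ≈ 1.441.
E_I > 1: normal good (luxury).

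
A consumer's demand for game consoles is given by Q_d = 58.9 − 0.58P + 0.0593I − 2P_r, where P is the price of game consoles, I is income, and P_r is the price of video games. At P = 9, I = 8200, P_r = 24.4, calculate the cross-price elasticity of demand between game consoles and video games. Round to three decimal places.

At the given point, Q_d = 58.9 − 0.58(9) + 0.0593(8200) − 2(24.4) = 58.9 − 5.22 + 486.26 − 48.8 = 491.14.
∂Q_d/∂P_r = −2, so E_xy = -2·(24.4/491.14) ≈ -0.099.
E_xy < 0: the goods are complements.

-0.099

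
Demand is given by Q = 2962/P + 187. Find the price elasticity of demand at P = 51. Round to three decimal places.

-0.237

At P = 51, Q = 245.0784.
dQ/dP = −2962/P² = −1.1388.
Point elasticity E = (dQ/dP)·(P/Q) = -1.1388 × 51/245.0784 ≈ -0.237.
|E| < 1, so demand is inelastic at this price.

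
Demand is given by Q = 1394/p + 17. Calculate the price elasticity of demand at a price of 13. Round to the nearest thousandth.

At p = 13, Q = 124.2308.
dQ/dp = −1394/p² = −8.2485.
Point elasticity E = (dQ/dp)·(p/Q) = -8.2485 × 13/124.2308 ≈ -0.863.
|E| < 1, so demand is inelastic at this price.

-0.863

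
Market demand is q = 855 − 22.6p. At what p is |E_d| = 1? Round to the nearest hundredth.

18.92

For linear demand q = a − bp, E = −bp/(a − bp). |E| = 1 ⇒ bp = a − bp ⇒ p = a/(2b).
p = 855/(2·22.6) ≈ 18.92.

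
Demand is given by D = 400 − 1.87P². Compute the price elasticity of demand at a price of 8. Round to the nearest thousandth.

At P = 8, D = 280.32.
dD/dP = −2·1.87·P = −29.92.
Point elasticity E = (dD/dP)·(P/D) = -29.92 × 8/280.32 ≈ -0.854.
|E| < 1, so demand is inelastic at this price.

-0.854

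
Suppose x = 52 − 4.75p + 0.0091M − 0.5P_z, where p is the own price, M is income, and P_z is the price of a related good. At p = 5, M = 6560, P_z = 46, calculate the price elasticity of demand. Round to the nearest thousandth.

-0.366

Evaluating quantity at (p, M, P_z) gives x = 52 − 4.75(5) + 0.0091(6560) − 0.5(46) = 52 − 23.75 + 59.696 − 23 = 64.946.
∂x/∂p = −4.75, so E_p = (−4.75)·(5/64.946) ≈ -0.366.
|E_p| < 1: demand is inelastic.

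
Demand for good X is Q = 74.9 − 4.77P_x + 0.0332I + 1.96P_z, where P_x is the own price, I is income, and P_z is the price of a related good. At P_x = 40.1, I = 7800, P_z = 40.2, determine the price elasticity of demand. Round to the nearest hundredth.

-0.86

Substituting, Q = 74.9 − 4.77(40.1) + 0.0332(7800) + 1.96(40.2) = 74.9 − 191.277 + 258.96 + 78.792 = 221.375.
∂Q/∂P_x = −4.77, so E_p = (−4.77)·(40.1/221.375) ≈ -0.86.
|E_p| < 1: demand is inelastic.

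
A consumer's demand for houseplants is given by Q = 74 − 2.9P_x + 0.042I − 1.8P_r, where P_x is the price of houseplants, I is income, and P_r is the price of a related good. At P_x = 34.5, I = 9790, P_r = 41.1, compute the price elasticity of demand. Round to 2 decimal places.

Q = 74 − 2.9(34.5) + 0.042(9790) − 1.8(41.1) = 74 − 100.05 + 411.18 − 73.98 = 311.15.
∂Q/∂P_x = −2.9, so E_p = (−2.9)·(34.5/311.15) ≈ -0.32.
|E_p| < 1: demand is inelastic.

-0.32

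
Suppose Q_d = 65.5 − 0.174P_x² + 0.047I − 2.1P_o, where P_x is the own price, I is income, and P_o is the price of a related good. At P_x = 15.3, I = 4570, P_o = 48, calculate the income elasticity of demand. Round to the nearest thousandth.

1.548

Substituting, Q_d = 65.5 − 0.174(15.3)² + 0.047(4570) − 2.1(48) = 65.5 − 40.7317 + 214.79 − 100.8 = 138.7583.
∂Q_d/∂I = +0.047, so E_I = 0.047·(4570/138.7583) ≈ 1.548.
E_I > 1: normal good (luxury).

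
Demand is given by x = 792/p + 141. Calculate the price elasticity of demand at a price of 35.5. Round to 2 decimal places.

At p = 35.5, x = 163.3099.
dx/dp = −792/p² = −0.6284.
Point elasticity E = (dx/dp)·(p/x) = -0.6284 × 35.5/163.3099 ≈ -0.14.
|E| < 1, so demand is inelastic at this price.

-0.14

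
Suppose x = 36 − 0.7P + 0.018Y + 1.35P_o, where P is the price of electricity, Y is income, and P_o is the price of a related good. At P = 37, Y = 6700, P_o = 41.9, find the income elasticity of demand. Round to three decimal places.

Evaluating quantity at (P, Y, P_o) gives x = 36 − 0.7(37) + 0.018(6700) + 1.35(41.9) = 36 − 25.9 + 120.6 + 56.565 = 187.265.
∂x/∂Y = +0.018, so E_I = 0.018·(6700/187.265) ≈ 0.644.
E_I ∈ (0,1): normal good (necessity).

0.644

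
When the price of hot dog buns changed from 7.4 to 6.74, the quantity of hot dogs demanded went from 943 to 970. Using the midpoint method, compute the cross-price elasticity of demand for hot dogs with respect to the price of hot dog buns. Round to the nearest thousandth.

-0.302

%ΔQ_x = (970 − 943)/[(943+970)/2] = 27/956.5 ≈ 0.0282.
%ΔP_y = (6.74 − 7.4)/[(7.4+6.74)/2] ≈ -0.0934.
E_xy = 0.0282/-0.0934 ≈ -0.302.
E_xy < 0, so hot dogs and hot dog buns are complements.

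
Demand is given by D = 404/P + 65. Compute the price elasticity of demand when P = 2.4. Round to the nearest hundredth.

At P = 2.4, D = 233.3333.
dD/dP = −404/P² = −70.1389.
Point elasticity E = (dD/dP)·(P/D) = -70.1389 × 2.4/233.3333 ≈ -0.72.
|E| < 1, so demand is inelastic at this price.

-0.72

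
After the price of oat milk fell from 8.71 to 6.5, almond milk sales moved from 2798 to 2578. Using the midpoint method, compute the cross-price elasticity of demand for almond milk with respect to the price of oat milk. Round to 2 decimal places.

%ΔQ_x = (2578 − 2798)/[(2798+2578)/2] = -220/2688 ≈ -0.0818.
%ΔP_y = (6.5 − 8.71)/[(8.71+6.5)/2] ≈ -0.2906.
E_xy = -0.0818/-0.2906 ≈ 0.28.
E_xy > 0, so almond milk and oat milk are substitutes.

0.28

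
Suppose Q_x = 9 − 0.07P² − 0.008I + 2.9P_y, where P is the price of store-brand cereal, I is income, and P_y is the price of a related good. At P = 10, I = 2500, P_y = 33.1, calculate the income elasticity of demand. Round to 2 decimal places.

-0.26

Q_x = 9 − 0.07(10)² − 0.008(2500) + 2.9(33.1) = 9 − 7 − 20 + 95.99 = 77.99.
∂Q_x/∂I = −0.008, so E_I = -0.008·(2500/77.99) ≈ -0.26.
E_I < 0: inferior good.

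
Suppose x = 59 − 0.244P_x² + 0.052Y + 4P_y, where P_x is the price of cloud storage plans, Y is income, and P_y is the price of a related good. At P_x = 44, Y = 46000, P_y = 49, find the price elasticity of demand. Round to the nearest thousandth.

x = 59 − 0.244(44)² + 0.052(46000) + 4(49) = 59 − 472.384 + 2392 + 196 = 2174.616.
∂x/∂P_x = −2·0.244·P_x = -21.472, so E_p = -21.472·(44/2174.616) ≈ -0.434.
|E_p| < 1: demand is inelastic.

-0.434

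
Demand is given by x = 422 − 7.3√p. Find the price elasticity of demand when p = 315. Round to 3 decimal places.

-0.222

At p = 315, x = 292.4379.
dx/dp = −7.3/(2√p) = −7.3/(2·17.7482).
Point elasticity E = (dx/dp)·(p/x) = -0.2057 × 315/292.4379 ≈ -0.222.
|E| < 1, so demand is inelastic at this price.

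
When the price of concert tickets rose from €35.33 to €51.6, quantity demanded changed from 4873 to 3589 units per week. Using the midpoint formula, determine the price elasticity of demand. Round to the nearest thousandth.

-0.811

%ΔQ = (3589 − 4873)/[(4873 + 3589)/2] = -1284/4231 ≈ -0.3035.
%ΔP = (51.6 − 35.33)/[(35.33 + 51.6)/2] = 16.27/43.465 ≈ 0.3743.
Arc elasticity E = %ΔQ/%ΔP ≈ -0.3035/0.3743 ≈ -0.811.
|E| < 1: demand is inelastic over this range.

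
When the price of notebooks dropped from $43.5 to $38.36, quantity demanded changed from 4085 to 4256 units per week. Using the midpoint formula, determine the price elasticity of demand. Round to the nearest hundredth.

-0.33

%ΔQ = (4256 − 4085)/[(4085 + 4256)/2] = 171/4170.5 ≈ 0.0410.
%Δp = (38.36 − 43.5)/[(43.5 + 38.36)/2] = -5.14/40.93 ≈ -0.1256.
Arc elasticity E = %ΔQ/%Δp ≈ 0.0410/-0.1256 ≈ -0.33.
|E| < 1: demand is inelastic over this range.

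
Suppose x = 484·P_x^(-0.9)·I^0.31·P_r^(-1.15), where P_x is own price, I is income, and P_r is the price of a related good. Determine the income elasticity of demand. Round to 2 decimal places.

0.31

For a Cobb–Douglas (constant-elasticity) form x = A·I^α·…, the elasticity with respect to I equals the exponent α at every point.
Here the exponent on I is 0.31, so the income elasticity of demand is 0.31.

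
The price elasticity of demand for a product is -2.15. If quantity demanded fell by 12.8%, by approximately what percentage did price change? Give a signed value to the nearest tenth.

%ΔQ ≈ E × %ΔP ⇒ %ΔP = %ΔQ / E = (-12.8%)/(-2.15) ≈ 6.0%.

6.0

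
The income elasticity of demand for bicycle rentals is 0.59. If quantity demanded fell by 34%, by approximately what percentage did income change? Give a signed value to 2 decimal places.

-57.63

%ΔQ ≈ E × %ΔI ⇒ %ΔI = %ΔQ / E = (-34%)/(0.59) ≈ -57.63%.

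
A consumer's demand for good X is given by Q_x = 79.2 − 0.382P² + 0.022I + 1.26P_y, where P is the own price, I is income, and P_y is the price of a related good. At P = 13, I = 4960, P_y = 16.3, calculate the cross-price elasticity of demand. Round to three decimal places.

Evaluating quantity at (P, I, P_y) gives Q_x = 79.2 − 0.382(13)² + 0.022(4960) + 1.26(16.3) = 79.2 − 64.558 + 109.12 + 20.538 = 144.3.
∂Q_x/∂P_y = +1.26, so E_xy = 1.26·(16.3/144.3) ≈ 0.142.
E_xy > 0: the goods are substitutes.

0.142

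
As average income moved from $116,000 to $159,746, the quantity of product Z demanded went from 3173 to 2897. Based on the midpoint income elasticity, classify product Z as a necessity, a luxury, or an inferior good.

%ΔQ = (2897 − 3173)/[(3173+2897)/2] = -276/3035 ≈ -0.0909.
%ΔI = (159,746 − 116,000)/[(116,000+159,746)/2] = 43746/137873 ≈ 0.3173.
E_I = %ΔQ/%ΔI ≈ -0.287.
E_I < 0: inferior good.

inferior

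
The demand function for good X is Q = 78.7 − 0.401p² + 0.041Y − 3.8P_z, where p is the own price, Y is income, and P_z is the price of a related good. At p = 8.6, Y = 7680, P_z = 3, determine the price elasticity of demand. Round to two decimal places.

Q = 78.7 − 0.401(8.6)² + 0.041(7680) − 3.8(3) = 78.7 − 29.658 + 314.88 − 11.4 = 352.522.
∂Q/∂p = −2·0.401·p = -6.8972, so E_p = -6.8972·(8.6/352.522) ≈ -0.17.
|E_p| < 1: demand is inelastic.

-0.17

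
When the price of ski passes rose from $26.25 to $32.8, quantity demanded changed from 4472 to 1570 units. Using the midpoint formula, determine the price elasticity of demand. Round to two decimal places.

-4.33

%Δq = (1570 − 4472)/[(4472 + 1570)/2] = -2902/3021 ≈ -0.9606.
%ΔP = (32.8 − 26.25)/[(26.25 + 32.8)/2] = 6.55/29.525 ≈ 0.2218.
Arc elasticity E = %Δq/%ΔP ≈ -0.9606/0.2218 ≈ -4.33.
|E| > 1: demand is elastic over this range.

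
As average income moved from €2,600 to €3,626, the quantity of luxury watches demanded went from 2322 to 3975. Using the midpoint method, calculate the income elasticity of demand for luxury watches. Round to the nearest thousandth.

%ΔQ = (3975 − 2322)/[(2322+3975)/2] = 1653/3148.5 ≈ 0.5250.
%ΔY = (3,626 − 2,600)/[(2,600+3,626)/2] = 1026/3113 ≈ 0.3296.
E_I = %ΔQ/%ΔY ≈ 1.593.
E_I > 1: normal good (luxury).

1.593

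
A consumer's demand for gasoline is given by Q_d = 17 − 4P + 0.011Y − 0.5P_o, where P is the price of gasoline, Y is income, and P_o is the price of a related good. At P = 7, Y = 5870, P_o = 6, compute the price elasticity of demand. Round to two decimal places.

-0.55

Q_d = 17 − 4(7) + 0.011(5870) − 0.5(6) = 17 − 28 + 64.57 − 3 = 50.57.
∂Q_d/∂P = −4, so E_p = (−4)·(7/50.57) ≈ -0.55.
|E_p| < 1: demand is inelastic.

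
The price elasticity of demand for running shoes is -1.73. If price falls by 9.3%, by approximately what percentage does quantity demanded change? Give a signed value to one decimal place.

%ΔQ ≈ E × %ΔP = (-1.73) × (-9.3%) ≈ 16.1%.

16.1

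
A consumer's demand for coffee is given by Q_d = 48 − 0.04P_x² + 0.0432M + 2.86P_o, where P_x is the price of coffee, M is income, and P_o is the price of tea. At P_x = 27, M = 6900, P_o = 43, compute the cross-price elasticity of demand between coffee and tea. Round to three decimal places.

Evaluating quantity at (P_x, M, P_o) gives Q_d = 48 − 0.04(27)² + 0.0432(6900) + 2.86(43) = 48 − 29.16 + 298.08 + 122.98 = 439.9.
∂Q_d/∂P_o = +2.86, so E_xy = 2.86·(43/439.9) ≈ 0.280.
E_xy > 0: the goods are substitutes.

0.280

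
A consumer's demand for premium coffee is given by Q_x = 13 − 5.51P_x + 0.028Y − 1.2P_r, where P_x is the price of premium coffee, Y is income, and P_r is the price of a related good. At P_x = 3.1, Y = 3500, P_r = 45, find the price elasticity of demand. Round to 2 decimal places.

Evaluating quantity at (P_x, Y, P_r) gives Q_x = 13 − 5.51(3.1) + 0.028(3500) − 1.2(45) = 13 − 17.081 + 98 − 54 = 39.919.
∂Q_x/∂P_x = −5.51, so E_p = (−5.51)·(3.1/39.919) ≈ -0.43.
|E_p| < 1: demand is inelastic.

-0.43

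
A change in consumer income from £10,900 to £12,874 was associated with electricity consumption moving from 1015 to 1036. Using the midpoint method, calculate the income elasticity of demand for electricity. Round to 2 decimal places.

%ΔQ = (1036 − 1015)/[(1015+1036)/2] = 21/1025.5 ≈ 0.0205.
%ΔI = (12,874 − 10,900)/[(10,900+12,874)/2] = 1974/11887 ≈ 0.1661.
E_I = %ΔQ/%ΔI ≈ 0.12.
E_I ∈ (0,1): normal good (necessity).

0.12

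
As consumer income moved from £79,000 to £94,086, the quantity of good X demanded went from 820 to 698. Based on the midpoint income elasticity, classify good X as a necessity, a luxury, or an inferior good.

inferior

%ΔQ = (698 − 820)/[(820+698)/2] = -122/759 ≈ -0.1607.
%ΔI = (94,086 − 79,000)/[(79,000+94,086)/2] = 15086/86543 ≈ 0.1743.
E_I = %ΔQ/%ΔI ≈ -0.922.
E_I < 0: inferior good.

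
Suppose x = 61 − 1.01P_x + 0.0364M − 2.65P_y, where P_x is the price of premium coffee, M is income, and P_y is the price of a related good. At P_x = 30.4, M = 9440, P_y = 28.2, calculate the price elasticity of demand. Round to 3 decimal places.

x = 61 − 1.01(30.4) + 0.0364(9440) − 2.65(28.2) = 61 − 30.704 + 343.616 − 74.73 = 299.182.
∂x/∂P_x = −1.01, so E_p = (−1.01)·(30.4/299.182) ≈ -0.103.
|E_p| < 1: demand is inelastic.

-0.103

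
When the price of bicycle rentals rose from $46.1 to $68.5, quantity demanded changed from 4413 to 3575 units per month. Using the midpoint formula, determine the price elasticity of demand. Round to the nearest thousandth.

-0.537

%ΔQ = (3575 − 4413)/[(4413 + 3575)/2] = -838/3994 ≈ -0.2098.
%ΔP = (68.5 − 46.1)/[(46.1 + 68.5)/2] = 22.4/57.3 ≈ 0.3909.
Arc elasticity E = %ΔQ/%ΔP ≈ -0.2098/0.3909 ≈ -0.537.
|E| < 1: demand is inelastic over this range.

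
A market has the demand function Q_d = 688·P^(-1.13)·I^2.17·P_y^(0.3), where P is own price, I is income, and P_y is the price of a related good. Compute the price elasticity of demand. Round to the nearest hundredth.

-1.13

For a Cobb–Douglas (constant-elasticity) form Q_d = A·P^α·…, the elasticity with respect to P equals the exponent α at every point.
Here the exponent on P is -1.13, so the price elasticity of demand is -1.13.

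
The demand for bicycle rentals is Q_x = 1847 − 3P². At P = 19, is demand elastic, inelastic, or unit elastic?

At P = 19, Q_x = 764.
dQ_x/dP = −2·3·P = −114.
Point elasticity E = (dQ_x/dP)·(P/Q_x) = -114 × 19/764 ≈ -2.835.
|E| ≈ 2.835 > 1, so demand is elastic.

elastic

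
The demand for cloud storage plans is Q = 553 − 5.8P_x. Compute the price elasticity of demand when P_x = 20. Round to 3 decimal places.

-0.265

At P_x = 20, Q = 437.
dQ/dP_x = −5.8.
Point elasticity E = (dQ/dP_x)·(P_x/Q) = -5.8 × 20/437 ≈ -0.265.
|E| < 1, so demand is inelastic at this price.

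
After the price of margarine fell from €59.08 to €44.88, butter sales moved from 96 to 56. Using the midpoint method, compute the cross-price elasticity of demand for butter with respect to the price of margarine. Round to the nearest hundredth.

%ΔQ_x = (56 − 96)/[(96+56)/2] = -40/76 ≈ -0.5263.
%ΔP_y = (44.88 − 59.08)/[(59.08+44.88)/2] ≈ -0.2732.
E_xy = -0.5263/-0.2732 ≈ 1.93.
E_xy > 0, so butter and margarine are substitutes.

1.93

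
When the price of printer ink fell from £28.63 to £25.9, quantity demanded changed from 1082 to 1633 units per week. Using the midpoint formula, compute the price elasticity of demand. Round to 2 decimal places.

%ΔQ = (1633 − 1082)/[(1082 + 1633)/2] = 551/1357.5 ≈ 0.4059.
%ΔP = (25.9 − 28.63)/[(28.63 + 25.9)/2] = -2.73/27.265 ≈ -0.1001.
Arc elasticity E = %ΔQ/%ΔP ≈ 0.4059/-0.1001 ≈ -4.05.
|E| > 1: demand is elastic over this range.

-4.05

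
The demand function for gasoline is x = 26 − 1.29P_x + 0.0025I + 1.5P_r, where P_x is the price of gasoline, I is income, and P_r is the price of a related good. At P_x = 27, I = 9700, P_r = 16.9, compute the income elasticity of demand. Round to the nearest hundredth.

0.59

x = 26 − 1.29(27) + 0.0025(9700) + 1.5(16.9) = 26 − 34.83 + 24.25 + 25.35 = 40.77.
∂x/∂I = +0.0025, so E_I = 0.0025·(9700/40.77) ≈ 0.59.
E_I ∈ (0,1): normal good (necessity).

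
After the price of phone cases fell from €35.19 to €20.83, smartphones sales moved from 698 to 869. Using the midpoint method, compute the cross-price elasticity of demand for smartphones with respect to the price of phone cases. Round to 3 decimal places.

%ΔQ_x = (869 − 698)/[(698+869)/2] = 171/783.5 ≈ 0.2183.
%ΔP_y = (20.83 − 35.19)/[(35.19+20.83)/2] ≈ -0.5127.
E_xy = 0.2183/-0.5127 ≈ -0.426.
E_xy < 0, so smartphones and phone cases are complements.

-0.426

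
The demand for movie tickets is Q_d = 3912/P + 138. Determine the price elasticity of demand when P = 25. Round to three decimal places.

At P = 25, Q_d = 294.48.
dQ_d/dP = −3912/P² = −6.2592.
Point elasticity E = (dQ_d/dP)·(P/Q_d) = -6.2592 × 25/294.48 ≈ -0.531.
|E| < 1, so demand is inelastic at this price.

-0.531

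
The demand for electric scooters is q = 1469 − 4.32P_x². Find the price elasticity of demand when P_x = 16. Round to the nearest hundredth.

-6.09

At P_x = 16, q = 363.08.
dq/dP_x = −2·4.32·P_x = −138.24.
Point elasticity E = (dq/dP_x)·(P_x/q) = -138.24 × 16/363.08 ≈ -6.09.
|E| > 1, so demand is elastic at this price.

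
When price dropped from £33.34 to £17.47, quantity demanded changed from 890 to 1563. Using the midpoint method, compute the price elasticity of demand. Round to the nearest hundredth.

%Δq = (1563 − 890)/[(890 + 1563)/2] = 673/1226.5 ≈ 0.5487.
%ΔP = (17.47 − 33.34)/[(33.34 + 17.47)/2] = -15.87/25.405 ≈ -0.6247.
Arc elasticity E = %Δq/%ΔP ≈ 0.5487/-0.6247 ≈ -0.88.
|E| < 1: demand is inelastic over this range.

-0.88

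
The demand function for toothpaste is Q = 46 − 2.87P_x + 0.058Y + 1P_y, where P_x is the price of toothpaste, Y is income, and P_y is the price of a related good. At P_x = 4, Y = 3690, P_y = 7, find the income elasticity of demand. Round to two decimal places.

0.84

First evaluate Q: 46 − 2.87(4) + 0.058(3690) + 1(7) = 46 − 11.48 + 214.02 + 7 = 255.54.
∂Q/∂Y = +0.058, so E_I = 0.058·(3690/255.54) ≈ 0.84.
E_I ∈ (0,1): normal good (necessity).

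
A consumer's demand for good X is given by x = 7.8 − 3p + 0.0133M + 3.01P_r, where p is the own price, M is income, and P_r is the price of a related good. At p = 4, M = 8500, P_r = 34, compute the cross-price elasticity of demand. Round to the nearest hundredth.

0.48

Evaluating quantity at (p, M, P_r) gives x = 7.8 − 3(4) + 0.0133(8500) + 3.01(34) = 7.8 − 12 + 113.05 + 102.34 = 211.19.
∂x/∂P_r = +3.01, so E_xy = 3.01·(34/211.19) ≈ 0.48.
E_xy > 0: the goods are substitutes.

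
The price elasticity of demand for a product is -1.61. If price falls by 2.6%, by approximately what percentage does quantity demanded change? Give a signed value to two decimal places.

%ΔQ ≈ E × %ΔP = (-1.61) × (-2.6%) ≈ 4.19%.

4.19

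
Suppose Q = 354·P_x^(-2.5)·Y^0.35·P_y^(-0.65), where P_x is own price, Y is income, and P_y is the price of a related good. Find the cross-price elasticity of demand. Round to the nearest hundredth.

For a Cobb–Douglas (constant-elasticity) form Q = A·P_y^α·…, the elasticity with respect to P_y equals the exponent α at every point.
Here the exponent on P_y is -0.65, so the cross-price elasticity of demand is -0.65.

-0.65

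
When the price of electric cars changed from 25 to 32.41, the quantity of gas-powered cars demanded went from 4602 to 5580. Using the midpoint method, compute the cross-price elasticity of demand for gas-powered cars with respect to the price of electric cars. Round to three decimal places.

0.744

%ΔQ_x = (5580 − 4602)/[(4602+5580)/2] = 978/5091 ≈ 0.1921.
%ΔP_y = (32.41 − 25)/[(25+32.41)/2] ≈ 0.2581.
E_xy = 0.1921/0.2581 ≈ 0.744.
E_xy > 0, so gas-powered cars and electric cars are substitutes.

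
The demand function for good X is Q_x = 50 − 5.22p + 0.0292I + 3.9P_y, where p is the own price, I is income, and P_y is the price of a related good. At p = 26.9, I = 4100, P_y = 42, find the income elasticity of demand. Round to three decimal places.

Q_x = 50 − 5.22(26.9) + 0.0292(4100) + 3.9(42) = 50 − 140.418 + 119.72 + 163.8 = 193.102.
∂Q_x/∂I = +0.0292, so E_I = 0.0292·(4100/193.102) ≈ 0.620.
E_I ∈ (0,1): normal good (necessity).

0.620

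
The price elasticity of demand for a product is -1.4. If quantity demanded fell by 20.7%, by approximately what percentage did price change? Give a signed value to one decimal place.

14.8

%ΔQ ≈ E × %ΔP ⇒ %ΔP = %ΔQ / E = (-20.7%)/(-1.4) ≈ 14.8%.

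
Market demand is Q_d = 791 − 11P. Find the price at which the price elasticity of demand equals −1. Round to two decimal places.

35.95

For linear demand Q_d = a − bP, E = −bP/(a − bP). |E| = 1 ⇒ bP = a − bP ⇒ P = a/(2b).
P = 791/(2·11) ≈ 35.95.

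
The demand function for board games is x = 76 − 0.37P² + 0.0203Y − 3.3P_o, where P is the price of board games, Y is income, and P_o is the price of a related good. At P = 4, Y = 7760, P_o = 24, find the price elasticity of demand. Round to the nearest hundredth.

-0.08

At the given point, x = 76 − 0.37(4)² + 0.0203(7760) − 3.3(24) = 76 − 5.92 + 157.528 − 79.2 = 148.408.
∂x/∂P = −2·0.37·P = -2.96, so E_p = -2.96·(4/148.408) ≈ -0.08.
|E_p| < 1: demand is inelastic.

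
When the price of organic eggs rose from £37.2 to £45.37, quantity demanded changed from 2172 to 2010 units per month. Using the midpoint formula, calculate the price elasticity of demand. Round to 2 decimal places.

-0.39

%Δq = (2010 − 2172)/[(2172 + 2010)/2] = -162/2091 ≈ -0.0775.
%ΔP = (45.37 − 37.2)/[(37.2 + 45.37)/2] = 8.17/41.285 ≈ 0.1979.
Arc elasticity E = %Δq/%ΔP ≈ -0.0775/0.1979 ≈ -0.39.
|E| < 1: demand is inelastic over this range.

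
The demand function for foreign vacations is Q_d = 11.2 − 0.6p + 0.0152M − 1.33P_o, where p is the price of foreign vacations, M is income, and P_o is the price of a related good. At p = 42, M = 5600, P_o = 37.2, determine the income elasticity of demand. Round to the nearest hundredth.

3.93

Substituting, Q_d = 11.2 − 0.6(42) + 0.0152(5600) − 1.33(37.2) = 11.2 − 25.2 + 85.12 − 49.476 = 21.644.
∂Q_d/∂M = +0.0152, so E_I = 0.0152·(5600/21.644) ≈ 3.93.
E_I > 1: normal good (luxury).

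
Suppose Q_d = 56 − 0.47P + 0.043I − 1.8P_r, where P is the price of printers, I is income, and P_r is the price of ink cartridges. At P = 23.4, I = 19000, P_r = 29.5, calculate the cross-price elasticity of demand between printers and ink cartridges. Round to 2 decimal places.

Q_d = 56 − 0.47(23.4) + 0.043(19000) − 1.8(29.5) = 56 − 10.998 + 817 − 53.1 = 808.902.
∂Q_d/∂P_r = −1.8, so E_xy = -1.8·(29.5/808.902) ≈ -0.07.
E_xy < 0: the goods are complements.

-0.07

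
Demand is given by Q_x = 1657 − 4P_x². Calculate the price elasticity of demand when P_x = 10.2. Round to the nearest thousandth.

At P_x = 10.2, Q_x = 1240.84.
dQ_x/dP_x = −2·4·P_x = −81.6.
Point elasticity E = (dQ_x/dP_x)·(P_x/Q_x) = -81.6 × 10.2/1240.84 ≈ -0.671.
|E| < 1, so demand is inelastic at this price.

-0.671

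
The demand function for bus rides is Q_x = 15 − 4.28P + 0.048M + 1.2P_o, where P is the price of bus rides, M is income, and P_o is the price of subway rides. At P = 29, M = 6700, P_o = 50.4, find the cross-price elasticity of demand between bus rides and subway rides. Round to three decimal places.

0.222

Substituting, Q_x = 15 − 4.28(29) + 0.048(6700) + 1.2(50.4) = 15 − 124.12 + 321.6 + 60.48 = 272.96.
∂Q_x/∂P_o = +1.2, so E_xy = 1.2·(50.4/272.96) ≈ 0.222.
E_xy > 0: the goods are substitutes.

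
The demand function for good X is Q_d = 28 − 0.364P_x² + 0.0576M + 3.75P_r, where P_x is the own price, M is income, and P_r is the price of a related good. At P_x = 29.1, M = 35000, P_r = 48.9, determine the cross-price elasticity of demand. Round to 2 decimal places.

At the given point, Q_d = 28 − 0.364(29.1)² + 0.0576(35000) + 3.75(48.9) = 28 − 308.2388 + 2016 + 183.375 = 1919.1362.
∂Q_d/∂P_r = +3.75, so E_xy = 3.75·(48.9/1919.1362) ≈ 0.10.
E_xy > 0: the goods are substitutes.

0.10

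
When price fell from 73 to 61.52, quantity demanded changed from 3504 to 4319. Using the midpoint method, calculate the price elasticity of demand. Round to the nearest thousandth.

%ΔQ = (4319 − 3504)/[(3504 + 4319)/2] = 815/3911.5 ≈ 0.2084.
%ΔP = (61.52 − 73)/[(73 + 61.52)/2] = -11.48/67.26 ≈ -0.1707.
Arc elasticity E = %ΔQ/%ΔP ≈ 0.2084/-0.1707 ≈ -1.221.
|E| > 1: demand is elastic over this range.

-1.221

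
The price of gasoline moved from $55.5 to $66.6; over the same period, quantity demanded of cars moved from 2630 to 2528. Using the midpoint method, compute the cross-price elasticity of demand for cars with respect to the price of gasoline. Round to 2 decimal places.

%ΔQ_x = (2528 − 2630)/[(2630+2528)/2] = -102/2579 ≈ -0.0396.
%ΔP_y = (66.6 − 55.5)/[(55.5+66.6)/2] ≈ 0.1818.
E_xy = -0.0396/0.1818 ≈ -0.22.
E_xy < 0, so cars and gasoline are complements.

-0.22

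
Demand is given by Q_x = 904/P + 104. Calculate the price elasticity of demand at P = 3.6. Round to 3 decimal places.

At P = 3.6, Q_x = 355.1111.
dQ_x/dP = −904/P² = −69.7531.
Point elasticity E = (dQ_x/dP)·(P/Q_x) = -69.7531 × 3.6/355.1111 ≈ -0.707.
|E| < 1, so demand is inelastic at this price.

-0.707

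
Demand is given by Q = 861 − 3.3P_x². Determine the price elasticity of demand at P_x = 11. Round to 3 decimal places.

At P_x = 11, Q = 461.7.
dQ/dP_x = −2·3.3·P_x = −72.6.
Point elasticity E = (dQ/dP_x)·(P_x/Q) = -72.6 × 11/461.7 ≈ -1.730.
|E| > 1, so demand is elastic at this price.

-1.730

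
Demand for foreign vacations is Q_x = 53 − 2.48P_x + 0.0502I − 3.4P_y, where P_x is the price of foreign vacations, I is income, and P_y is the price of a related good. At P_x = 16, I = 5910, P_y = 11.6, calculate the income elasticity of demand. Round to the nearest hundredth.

First evaluate Q_x: 53 − 2.48(16) + 0.0502(5910) − 3.4(11.6) = 53 − 39.68 + 296.682 − 39.44 = 270.562.
∂Q_x/∂I = +0.0502, so E_I = 0.0502·(5910/270.562) ≈ 1.10.
E_I > 1: normal good (luxury).

1.10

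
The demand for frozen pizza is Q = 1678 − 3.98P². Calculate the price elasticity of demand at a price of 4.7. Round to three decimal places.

At P = 4.7, Q = 1590.0818.
dQ/dP = −2·3.98·P = −37.412.
Point elasticity E = (dQ/dP)·(P/Q) = -37.412 × 4.7/1590.0818 ≈ -0.111.
|E| < 1, so demand is inelastic at this price.

-0.111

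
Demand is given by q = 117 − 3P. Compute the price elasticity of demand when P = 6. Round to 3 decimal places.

-0.182

At P = 6, q = 99.
dq/dP = −3.
Point elasticity E = (dq/dP)·(P/q) = -3 × 6/99 ≈ -0.182.
|E| < 1, so demand is inelastic at this price.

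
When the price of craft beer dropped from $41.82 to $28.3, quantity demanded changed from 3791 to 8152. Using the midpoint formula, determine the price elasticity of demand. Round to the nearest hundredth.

%ΔQ = (8152 − 3791)/[(3791 + 8152)/2] = 4361/5971.5 ≈ 0.7303.
%Δp = (28.3 − 41.82)/[(41.82 + 28.3)/2] = -13.52/35.06 ≈ -0.3856.
Arc elasticity E = %ΔQ/%Δp ≈ 0.7303/-0.3856 ≈ -1.89.
|E| > 1: demand is elastic over this range.

-1.89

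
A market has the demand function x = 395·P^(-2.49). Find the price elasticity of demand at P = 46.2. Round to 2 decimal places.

For a Cobb–Douglas (constant-elasticity) form x = A·P^α·…, the elasticity with respect to P equals the exponent α at every point.
Here the exponent on P is -2.49, so the price elasticity of demand is -2.49.

-2.49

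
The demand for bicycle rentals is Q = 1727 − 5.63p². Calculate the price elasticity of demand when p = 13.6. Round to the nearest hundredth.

-3.04

At p = 13.6, Q = 685.6752.
dQ/dp = −2·5.63·p = −153.136.
Point elasticity E = (dQ/dp)·(p/Q) = -153.136 × 13.6/685.6752 ≈ -3.04.
|E| > 1, so demand is elastic at this price.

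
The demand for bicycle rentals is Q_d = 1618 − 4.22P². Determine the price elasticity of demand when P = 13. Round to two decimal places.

-1.58

At P = 13, Q_d = 904.82.
dQ_d/dP = −2·4.22·P = −109.72.
Point elasticity E = (dQ_d/dP)·(P/Q_d) = -109.72 × 13/904.82 ≈ -1.58.
|E| > 1, so demand is elastic at this price.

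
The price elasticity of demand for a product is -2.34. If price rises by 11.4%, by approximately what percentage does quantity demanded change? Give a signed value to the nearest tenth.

%ΔQ ≈ E × %ΔP = (-2.34) × (11.4%) ≈ -26.7%.

-26.7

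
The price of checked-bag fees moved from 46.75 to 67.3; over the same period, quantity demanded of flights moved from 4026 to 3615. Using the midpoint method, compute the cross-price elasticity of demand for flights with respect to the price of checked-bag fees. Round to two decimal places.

%ΔQ_x = (3615 − 4026)/[(4026+3615)/2] = -411/3820.5 ≈ -0.1076.
%ΔP_y = (67.3 − 46.75)/[(46.75+67.3)/2] ≈ 0.3604.
E_xy = -0.1076/0.3604 ≈ -0.30.
E_xy < 0, so flights and checked-bag fees are complements.

-0.30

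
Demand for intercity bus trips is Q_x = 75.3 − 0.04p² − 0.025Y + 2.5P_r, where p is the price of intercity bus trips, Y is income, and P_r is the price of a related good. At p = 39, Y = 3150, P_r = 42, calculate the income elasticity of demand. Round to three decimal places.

-1.934

Evaluating quantity at (p, Y, P_r) gives Q_x = 75.3 − 0.04(39)² − 0.025(3150) + 2.5(42) = 75.3 − 60.84 − 78.75 + 105 = 40.71.
∂Q_x/∂Y = −0.025, so E_I = -0.025·(3150/40.71) ≈ -1.934.
E_I < 0: inferior good.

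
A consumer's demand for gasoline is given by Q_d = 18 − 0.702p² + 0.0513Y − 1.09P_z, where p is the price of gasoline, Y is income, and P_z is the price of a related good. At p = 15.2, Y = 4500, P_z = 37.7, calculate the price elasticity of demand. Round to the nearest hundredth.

-7.12

Q_d = 18 − 0.702(15.2)² + 0.0513(4500) − 1.09(37.7) = 18 − 162.1901 + 230.85 − 41.093 = 45.5669.
∂Q_d/∂p = −2·0.702·p = -21.3408, so E_p = -21.3408·(15.2/45.5669) ≈ -7.12.
|E_p| > 1: demand is elastic.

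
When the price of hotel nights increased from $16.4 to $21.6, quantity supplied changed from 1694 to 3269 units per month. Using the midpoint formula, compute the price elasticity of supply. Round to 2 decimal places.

%ΔQ = (3269 − 1694)/[(1694 + 3269)/2] = 1575/2481.5 ≈ 0.6347.
%ΔP = (21.6 − 16.4)/[(16.4 + 21.6)/2] = 5.2/19 ≈ 0.2737.
Arc elasticity E = %ΔQ/%ΔP ≈ 0.6347/0.2737 ≈ 2.32.
|E| > 1: supply is elastic over this range.

2.32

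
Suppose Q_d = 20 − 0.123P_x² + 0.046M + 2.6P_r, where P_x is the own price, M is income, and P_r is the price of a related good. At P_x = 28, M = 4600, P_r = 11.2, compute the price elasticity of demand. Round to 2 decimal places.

-1.17

Evaluating quantity at (P_x, M, P_r) gives Q_d = 20 − 0.123(28)² + 0.046(4600) + 2.6(11.2) = 20 − 96.432 + 211.6 + 29.12 = 164.288.
∂Q_d/∂P_x = −2·0.123·P_x = -6.888, so E_p = -6.888·(28/164.288) ≈ -1.17.
|E_p| > 1: demand is elastic.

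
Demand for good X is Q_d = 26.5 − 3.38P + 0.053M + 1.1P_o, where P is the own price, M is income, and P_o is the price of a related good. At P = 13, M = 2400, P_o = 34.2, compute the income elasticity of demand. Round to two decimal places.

0.86

Q_d = 26.5 − 3.38(13) + 0.053(2400) + 1.1(34.2) = 26.5 − 43.94 + 127.2 + 37.62 = 147.38.
∂Q_d/∂M = +0.053, so E_I = 0.053·(2400/147.38) ≈ 0.86.
E_I ∈ (0,1): normal good (necessity).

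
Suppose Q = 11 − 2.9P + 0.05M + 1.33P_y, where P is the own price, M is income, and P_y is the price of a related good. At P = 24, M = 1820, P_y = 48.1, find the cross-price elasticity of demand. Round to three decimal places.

Evaluating quantity at (P, M, P_y) gives Q = 11 − 2.9(24) + 0.05(1820) + 1.33(48.1) = 11 − 69.6 + 91 + 63.973 = 96.373.
∂Q/∂P_y = +1.33, so E_xy = 1.33·(48.1/96.373) ≈ 0.664.
E_xy > 0: the goods are substitutes.

0.664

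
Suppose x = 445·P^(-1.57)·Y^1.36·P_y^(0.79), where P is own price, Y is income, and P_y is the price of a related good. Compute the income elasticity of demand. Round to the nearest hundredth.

1.36

For a Cobb–Douglas (constant-elasticity) form x = A·Y^α·…, the elasticity with respect to Y equals the exponent α at every point.
Here the exponent on Y is 1.36, so the income elasticity of demand is 1.36.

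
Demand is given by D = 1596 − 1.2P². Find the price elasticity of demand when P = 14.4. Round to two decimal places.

-0.37

At P = 14.4, D = 1347.168.
dD/dP = −2·1.2·P = −34.56.
Point elasticity E = (dD/dP)·(P/D) = -34.56 × 14.4/1347.168 ≈ -0.37.
|E| < 1, so demand is inelastic at this price.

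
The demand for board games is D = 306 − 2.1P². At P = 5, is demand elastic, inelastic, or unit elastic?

inelastic

At P = 5, D = 253.5.
dD/dP = −2·2.1·P = −21.
Point elasticity E = (dD/dP)·(P/D) = -21 × 5/253.5 ≈ -0.414.
|E| ≈ 0.414 < 1, so demand is inelastic.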